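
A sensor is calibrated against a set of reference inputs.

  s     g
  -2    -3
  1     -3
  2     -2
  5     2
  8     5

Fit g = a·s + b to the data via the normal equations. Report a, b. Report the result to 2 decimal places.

a = 0.88, b = -2.67

With design matrix A, AᵀA = [[98, 14]; [14, 5]] and Aᵀg = [49, -1]ᵀ.
Eliminating b: 5·(row 1) − 14·(row 2) gives 294·a = 5·49 − 14·(-1) = 259, so a = 37/42.
Then b = ((-1) − 14·(37/42))/5 = -8/3.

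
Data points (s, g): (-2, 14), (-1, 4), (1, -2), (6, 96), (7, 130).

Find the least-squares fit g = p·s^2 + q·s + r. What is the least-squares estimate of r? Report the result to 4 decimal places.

r = -1.8447

Normal-equation sums: Σs^2·s^2 = 3715, Σs^2·s = 551, Σs^2 = 91, Σs·s = 91, Σs = 11, Σ1 = 5.
Right-hand side: Σs^2·g = 9884, Σs·g = 1452, Σg = 242.
Row-reducing yields p = 27151/9042, q = -18107/9042, r = -2780/1507.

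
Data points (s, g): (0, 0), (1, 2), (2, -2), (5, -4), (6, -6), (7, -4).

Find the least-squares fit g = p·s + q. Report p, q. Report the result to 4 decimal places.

p = -0.8916, q = 0.7871

Compute the Gram sums: Σs·s = 115, Σs = 21, Σ1 = 6.
Right-hand side: Σs·g = -86, Σg = -14.
So AᵀA·[p, q]ᵀ = Aᵀg: [[115, 21]; [21, 6]]·[p, q]ᵀ = [-86, -14]ᵀ.
det = 115·6 − 21² = 249.
p = ((-86)·6 − 21·(-14))/249 = -74/83; q = (115·(-14) − 21·(-86))/249 = 196/249.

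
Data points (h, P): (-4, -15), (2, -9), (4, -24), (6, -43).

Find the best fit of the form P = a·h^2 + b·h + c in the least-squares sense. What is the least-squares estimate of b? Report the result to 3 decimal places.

The normal equations are: 1824·a + 224·b + 72·c = -2208;  224·a + 72·b + 8·c = -312;  72·a + 8·b + 4·c = -91.
(Σh^2·h^2 = 1824, Σh^2·h = 224, Σh^2 = 72, Σh·h = 72, Σh = 8, Σ1 = 4, Σh^2·P = -2208, Σh·P = -312, ΣP = -91.)
Solving the 3×3 system (Gaussian elimination) gives a = -1345/1448, b = -180/181, c = -1463/362.

b = -0.994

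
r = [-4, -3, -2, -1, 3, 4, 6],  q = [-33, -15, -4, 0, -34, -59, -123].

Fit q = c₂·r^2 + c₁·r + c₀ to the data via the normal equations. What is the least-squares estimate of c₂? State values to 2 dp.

c₂ = -2.90

Normal-equation sums: Σr^2·r^2 = 1987, Σr^2·r = 207, Σr^2 = 91, Σr·r = 91, Σr = 3, Σ1 = 7.
Moment sums: Σr^2·q = -6357, Σr·q = -891, Σq = -268.
Normal equations: [[1987, 207, 91]; [207, 91, 3]; [91, 3, 7]]·[c₂, c₁, c₀]ᵀ = [-6357, -891, -268]ᵀ.
Row-reducing yields c₂ = -222875/76836, c₁ = -82457/25612, c₀ = 30835/38418.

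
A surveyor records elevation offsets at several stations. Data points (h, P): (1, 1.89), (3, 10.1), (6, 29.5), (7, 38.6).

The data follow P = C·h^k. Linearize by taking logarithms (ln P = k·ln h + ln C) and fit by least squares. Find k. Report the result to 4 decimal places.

Linearized form: ln P = k·ln h + ln C. From the 4 transformed points,
Sums: Σln h = 4.8363, Σ(ln h)² = 8.2039, Σln P = 9.9868, Σln h·ln P = 15.7135.
Normal system: [[8.2039, 4.8363]; [4.8363, 4]]·[k, ln C]ᵀ = [15.7135, 9.9868]ᵀ.
Solving (det = 9.4260): k = 1.54415, ln C = 0.62970.

k = 1.5441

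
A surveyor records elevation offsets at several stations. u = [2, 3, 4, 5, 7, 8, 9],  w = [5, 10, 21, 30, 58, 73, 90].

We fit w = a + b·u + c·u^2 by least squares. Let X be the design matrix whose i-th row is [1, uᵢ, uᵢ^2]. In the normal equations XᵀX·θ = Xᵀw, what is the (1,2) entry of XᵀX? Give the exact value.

38

Row 1 ↔ basis 1, column 2 ↔ basis u, so (XᵀX)_{1,2} = Σᵢ u = (1)·(2) + (1)·(3) + (1)·(4) + (1)·(5) + (1)·(7) + (1)·(8) + (1)·(9) = 38.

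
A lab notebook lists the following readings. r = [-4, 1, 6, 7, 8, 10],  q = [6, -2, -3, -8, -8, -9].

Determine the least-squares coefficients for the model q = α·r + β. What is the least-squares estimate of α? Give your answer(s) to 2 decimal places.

Setting ∂/∂α … = 0 gives: 266·α + 28·β = -254;  28·α + 6·β = -24.
(Σr·r = 266, Σr = 28, Σ1 = 6, Σr·q = -254, Σq = -24.)
det = 266·6 − 28² = 812.
α = ((-254)·6 − 28·(-24))/812 = -213/203; β = (266·(-24) − 28·(-254))/812 = 26/29.

α = -1.05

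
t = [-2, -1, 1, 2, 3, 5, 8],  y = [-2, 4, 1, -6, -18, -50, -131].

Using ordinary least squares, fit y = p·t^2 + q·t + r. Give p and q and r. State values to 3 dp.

Compute the Gram sums: Σt^2·t^2 = 4836, Σt^2·t = 664, Σt^2 = 108, Σt·t = 108, Σt = 16, Σ1 = 7.
And Σt^2·y = -9823, Σt·y = -1363, Σy = -202.
XᵀX·[p, q, r]ᵀ = Xᵀy becomes [[4836, 664, 108]; [664, 108, 16]; [108, 16, 7]]·[p, q, r]ᵀ = [-9823, -1363, -202]ᵀ.
Solving the 3×3 system (Gaussian elimination) gives p = -36073/18340, q = -103739/91700, r = 93423/22925.

p = -1.967, q = -1.131, r = 4.075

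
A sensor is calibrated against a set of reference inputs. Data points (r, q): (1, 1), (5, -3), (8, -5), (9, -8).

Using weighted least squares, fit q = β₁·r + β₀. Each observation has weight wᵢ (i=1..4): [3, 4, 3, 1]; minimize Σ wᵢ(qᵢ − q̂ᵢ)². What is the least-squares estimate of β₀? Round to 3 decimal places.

Forming AᵀWA = [[376, 56]; [56, 11]] and AᵀWq = [-249, -32]ᵀ gives AᵀWA·[β₁, β₀]ᵀ = AᵀWq.
Eliminating β₀: 11·(row 1) − 56·(row 2) gives 1000·β₁ = 11·(-249) − 56·(-32) = -947, so β₁ = -947/1000.
Then β₀ = ((-32) − 56·(-947/1000))/11 = 239/125.

β₀ = 1.912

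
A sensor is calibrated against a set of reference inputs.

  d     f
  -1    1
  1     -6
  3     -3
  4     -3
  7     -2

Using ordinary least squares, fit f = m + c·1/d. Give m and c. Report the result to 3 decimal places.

Entries of AᵀA: Σ1 = 5, Σ1/d = 61/84, Σ1/d·1/d = 15481/7056.
And Σf = -13, Σ1/d·f = -253/28.
So AᵀA·[m, c]ᵀ = Aᵀf: [[5, 61/84]; [61/84, 15481/7056]]·[m, c]ᵀ = [-13, -253/28]ᵀ.
Δ = 5·(15481/7056) − (61/84)² = 18421/1764.
m = ((-13)·(15481/7056) − (61/84)·(-253/28))/(18421/1764) = -77477/36842; c = (5·(-253/28) − (61/84)·(-13))/(18421/1764) = -63042/18421.

m = -2.103, c = -3.422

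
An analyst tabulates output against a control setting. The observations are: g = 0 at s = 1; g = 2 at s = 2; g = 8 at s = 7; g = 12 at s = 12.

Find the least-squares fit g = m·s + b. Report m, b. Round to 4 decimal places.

The normal equations are: 198·m + 22·b = 204;  22·m + 4·b = 22.
(Σs·s = 198, Σs = 22, Σ1 = 4, Σs·g = 204, Σg = 22.)
det = 198·4 − 22² = 308.
m = (204·4 − 22·22)/308 = 83/77; b = (198·22 − 22·204)/308 = -3/7.

m = 1.0779, b = -0.4286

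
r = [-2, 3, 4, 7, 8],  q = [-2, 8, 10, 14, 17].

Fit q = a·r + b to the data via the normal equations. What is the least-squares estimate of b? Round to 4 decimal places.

b = 2.0452

Sums needed: Σr·r = 142, Σr = 20, Σ1 = 5.
Right-hand side: Σr·q = 302, Σq = 47.
AᵀA·[a, b]ᵀ = Aᵀq becomes [[142, 20]; [20, 5]]·[a, b]ᵀ = [302, 47]ᵀ.
Determinant 142·5 − 20² = 310.
a = (302·5 − 20·47)/310 = 57/31; b = (142·47 − 20·302)/310 = 317/155.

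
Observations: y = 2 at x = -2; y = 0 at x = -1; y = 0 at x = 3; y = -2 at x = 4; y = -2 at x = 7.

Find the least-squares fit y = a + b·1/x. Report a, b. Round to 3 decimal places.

a = -0.645, b = -1.582

Setting ∂/∂a … = 0 gives: 5·a + (-65/84)·b = -2;  (-65/84)·a + (10189/7056)·b = -25/14.
Eliminating b: (10189/7056)·(row 1) − (-65/84)·(row 2) gives (2920/441)·a = (10189/7056)·(-2) − (-65/84)·(-25/14) = -269/63, so a = -1883/2920.
Then b = ((-25/14) − (-65/84)·(-1883/2920))/(10189/7056) = -231/146.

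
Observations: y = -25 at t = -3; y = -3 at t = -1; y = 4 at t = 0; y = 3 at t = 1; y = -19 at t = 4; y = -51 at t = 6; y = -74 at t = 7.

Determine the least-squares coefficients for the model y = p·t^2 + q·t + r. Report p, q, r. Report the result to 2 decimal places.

p = -1.99, q = 2.98, r = 2.26

Setting ∂/∂p … = 0 gives: 4036·p + 596·q + 112·r = -5991;  596·p + 112·q + 14·r = -819;  112·p + 14·q + 7·r = -165.
Inverting the 3×3 Gram matrix, [p, q, r]ᵀ = [-461/232, 691/232, 1839/812]ᵀ.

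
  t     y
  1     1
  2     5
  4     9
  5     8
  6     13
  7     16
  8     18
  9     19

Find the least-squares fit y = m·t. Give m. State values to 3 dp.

Sums needed: Σt·t = 276.
Moment sums: Σt·y = 592.
MᵀM·[m]ᵀ = Mᵀy becomes [[276]]·[m]ᵀ = [592]ᵀ.
m = 592/276 = 2.14493.

m = 2.145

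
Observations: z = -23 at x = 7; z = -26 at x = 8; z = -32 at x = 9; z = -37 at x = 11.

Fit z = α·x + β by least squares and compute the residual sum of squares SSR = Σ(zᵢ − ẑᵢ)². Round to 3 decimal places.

Entries of MᵀM: Σx·x = 315, Σx = 35, Σ1 = 4.
Right-hand side: Σx·z = -1064, Σz = -118.
MᵀM·[α, β]ᵀ = Mᵀz becomes [[315, 35]; [35, 4]]·[α, β]ᵀ = [-1064, -118]ᵀ.
Eliminating β: 4·(row 1) − 35·(row 2) gives 35·α = 4·(-1064) − 35·(-118) = -126, so α = -18/5.
Then β = ((-118) − 35·(-18/5))/4 = 2.
Residuals: 1/5, 4/5, -8/5, 3/5; SSR = 18/5.

SSR = 3.600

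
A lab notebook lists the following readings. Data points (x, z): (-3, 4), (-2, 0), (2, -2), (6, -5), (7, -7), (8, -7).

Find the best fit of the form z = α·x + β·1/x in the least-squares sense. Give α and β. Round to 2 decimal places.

AᵀA·[α, β]ᵀ = Aᵀz reads: 166·α + 6·β = -151;  6·α + (19049/28224)·β = -121/24.
(Σx·x = 166, Σx·1/x = 6, Σ1/x·1/x = 19049/28224, Σx·z = -151, Σ1/x·z = -121/24.)
Eliminating β: (19049/28224)·(row 1) − 6·(row 2) gives (1073035/14112)·α = (19049/28224)·(-151) − 6·(-121/24) = -2022623/28224, so α = -2022623/2146070.
Then β = ((-121/24) − 6·(-2022623/2146070))/(19049/28224) = 974904/1073035.

α = -0.94, β = 0.91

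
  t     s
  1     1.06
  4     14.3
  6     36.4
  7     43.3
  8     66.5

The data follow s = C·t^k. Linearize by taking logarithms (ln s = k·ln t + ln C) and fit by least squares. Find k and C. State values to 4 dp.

With ln sᵢ as the transformed response and ln tᵢ as the regressor:
AᵀA = [[13.2429, 7.2034]; [7.2034, 5]], rhs = [26.1888, 14.2785]ᵀ  (here Σln t = 7.2034, Σ(ln t)² = 13.2429, Σln s = 14.2785, Σln t·ln s = 26.1888).
Δ = 13.2429·5 − (7.2034)² = 14.3252; k = (26.1888·5 − 7.2034·14.2785)/14.3252 = 1.96092, ln C = (13.2429·14.2785 − 7.2034·26.1888)/14.3252 = 0.03063, so C = exp(0.03063) = 1.03110.

k = 1.9609, C = 1.0311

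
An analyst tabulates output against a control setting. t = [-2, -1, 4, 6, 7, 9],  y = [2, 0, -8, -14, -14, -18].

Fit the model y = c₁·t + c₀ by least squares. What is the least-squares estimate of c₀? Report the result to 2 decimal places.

The normal equations are: 187·c₁ + 23·c₀ = -380;  23·c₁ + 6·c₀ = -52.
(Σt·t = 187, Σt = 23, Σ1 = 6, Σt·y = -380, Σy = -52.)
Eliminating c₀: 6·(row 1) − 23·(row 2) gives 593·c₁ = 6·(-380) − 23·(-52) = -1084, so c₁ = -1084/593.
Then c₀ = ((-52) − 23·(-1084/593))/6 = -984/593.

c₀ = -1.66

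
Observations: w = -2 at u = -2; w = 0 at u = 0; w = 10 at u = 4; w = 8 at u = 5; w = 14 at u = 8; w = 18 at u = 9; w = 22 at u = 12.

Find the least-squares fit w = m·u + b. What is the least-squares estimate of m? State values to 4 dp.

The normal equations are: 334·m + 36·b = 622;  36·m + 7·b = 70.
det = 334·7 − 36² = 1042.
m = (622·7 − 36·70)/1042 = 917/521; b = (334·70 − 36·622)/1042 = 494/521.

m = 1.7601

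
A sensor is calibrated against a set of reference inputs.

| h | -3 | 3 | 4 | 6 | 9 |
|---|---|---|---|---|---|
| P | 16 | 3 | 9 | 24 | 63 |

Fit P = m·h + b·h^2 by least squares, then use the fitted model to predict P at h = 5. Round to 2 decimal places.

The normal system XᵀX·[m, b]ᵀ = XᵀP is [[151, 1009]; [1009, 8275]]·[m, b]ᵀ = [708, 6282]ᵀ.
Eliminating b: 8275·(row 1) − 1009·(row 2) gives 231444·m = 8275·708 − 1009·6282 = -479838, so m = -79973/38574.
Then b = (6282 − 1009·(-79973/38574))/8275 = 39035/38574.
At h = 5: P̂ = (-79973/38574)·(5) + (39035/38574)·(25) = 288005/19287.

P̂ = 14.93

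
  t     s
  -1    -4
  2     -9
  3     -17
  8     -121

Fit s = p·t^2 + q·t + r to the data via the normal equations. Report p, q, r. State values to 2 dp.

Forming MᵀM = [[4194, 546, 78]; [546, 78, 12]; [78, 12, 4]] and Mᵀs = [-7937, -1033, -151]ᵀ gives MᵀM·[p, q, r]ᵀ = Mᵀs.
Solving the 3×3 system (Gaussian elimination) gives p = -9575/4974, q = 1220/2487, r = -1396/829.

p = -1.93, q = 0.49, r = -1.68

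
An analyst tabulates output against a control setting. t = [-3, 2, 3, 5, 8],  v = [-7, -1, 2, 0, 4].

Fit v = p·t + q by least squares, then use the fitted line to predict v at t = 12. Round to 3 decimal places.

Normal-equation sums: Σt·t = 111, Σt = 15, Σ1 = 5.
Moment sums: Σt·v = 57, Σv = -2.
So XᵀX·[p, q]ᵀ = Xᵀv: [[111, 15]; [15, 5]]·[p, q]ᵀ = [57, -2]ᵀ.
Eliminating q: 5·(row 1) − 15·(row 2) gives 330·p = 5·57 − 15·(-2) = 315, so p = 21/22.
Then q = ((-2) − 15·(21/22))/5 = -359/110.
At t = 12: v̂ = (21/22)·(12) + (-359/110)·(1) = 901/110.

v̂ = 8.191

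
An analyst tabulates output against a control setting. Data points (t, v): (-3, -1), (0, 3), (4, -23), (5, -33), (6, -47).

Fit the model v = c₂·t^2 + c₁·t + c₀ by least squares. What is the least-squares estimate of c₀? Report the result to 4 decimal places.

c₀ = 2.5734

XᵀX·[c₂, c₁, c₀]ᵀ = Xᵀv reads: 2258·c₂ + 378·c₁ + 86·c₀ = -2894;  378·c₂ + 86·c₁ + 12·c₀ = -536;  86·c₂ + 12·c₁ + 5·c₀ = -101.
Row-reducing yields c₂ = -23/22, c₁ = -571/286, c₀ = 368/143.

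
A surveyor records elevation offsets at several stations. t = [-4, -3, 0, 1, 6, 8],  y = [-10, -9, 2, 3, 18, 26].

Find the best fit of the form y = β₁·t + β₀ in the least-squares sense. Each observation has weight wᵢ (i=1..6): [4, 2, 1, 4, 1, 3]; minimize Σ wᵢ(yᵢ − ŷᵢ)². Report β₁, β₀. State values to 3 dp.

Normal-equation sums: Σwᵢ·t·t = 314, Σwᵢ·t = 12, Σwᵢ·1 = 15.
For MᵀWy: Σwᵢ·t·y = 958, Σwᵢ·y = 52.
Δ = 314·15 − 12² = 4566.
β₁ = (958·15 − 12·52)/4566 = 2291/761; β₀ = (314·52 − 12·958)/4566 = 2416/2283.

β₁ = 3.011, β₀ = 1.058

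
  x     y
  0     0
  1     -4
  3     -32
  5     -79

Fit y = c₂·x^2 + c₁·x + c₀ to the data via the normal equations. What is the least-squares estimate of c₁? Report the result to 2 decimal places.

c₁ = -2.68

With design matrix A, AᵀA = [[707, 153, 35]; [153, 35, 9]; [35, 9, 4]] and Aᵀy = [-2267, -495, -115]ᵀ.
Inverting the 3×3 Gram matrix, [c₂, c₁, c₀]ᵀ = [-2109/796, -2133/796, 92/199]ᵀ.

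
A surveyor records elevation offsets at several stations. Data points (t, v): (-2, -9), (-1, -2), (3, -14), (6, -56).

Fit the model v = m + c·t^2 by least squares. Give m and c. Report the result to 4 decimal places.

m = -1.2724, c = -1.5182

Sums needed: Σ1 = 4, Σt^2 = 50, Σt^2·t^2 = 1394.
Right-hand side: Σv = -81, Σt^2·v = -2180.
Eliminating c: 1394·(row 1) − 50·(row 2) gives 3076·m = 1394·(-81) − 50·(-2180) = -3914, so m = -1957/1538.
Then c = ((-2180) − 50·(-1957/1538))/1394 = -2335/1538.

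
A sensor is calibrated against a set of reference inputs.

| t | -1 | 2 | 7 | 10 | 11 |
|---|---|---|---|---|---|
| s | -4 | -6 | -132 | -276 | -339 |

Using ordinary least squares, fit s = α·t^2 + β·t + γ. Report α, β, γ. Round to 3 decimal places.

The normal equations are: 27059·α + 2681·β + 275·γ = -75115;  2681·α + 275·β + 29·γ = -7421;  275·α + 29·β + 5·γ = -757.
(Σt^2·t^2 = 27059, Σt^2·t = 2681, Σt^2 = 275, Σt·t = 275, Σt = 29, Σ1 = 5, Σt^2·s = -75115, Σt·s = -7421, Σs = -757.)
Row-reducing yields α = -29651/9912, β = 6753/3304, γ = 107/84.

α = -2.991, β = 2.044, γ = 1.274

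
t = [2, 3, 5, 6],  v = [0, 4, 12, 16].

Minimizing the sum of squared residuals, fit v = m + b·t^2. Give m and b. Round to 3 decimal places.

From the data, Σ1 = 4, Σt^2 = 74, Σt^2·t^2 = 2018.
For Xᵀv: Σv = 32, Σt^2·v = 912.
det = 4·2018 − 74² = 2596.
m = (32·2018 − 74·912)/2596 = -728/649; b = (4·912 − 74·32)/2596 = 320/649.

m = -1.122, b = 0.493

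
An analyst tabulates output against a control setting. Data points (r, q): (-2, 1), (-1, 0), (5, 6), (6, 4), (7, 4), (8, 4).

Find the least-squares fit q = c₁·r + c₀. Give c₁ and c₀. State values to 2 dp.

c₁ = 0.43, c₀ = 1.51

Normal-equation sums: Σr·r = 179, Σr = 23, Σ1 = 6.
Right-hand side: Σr·q = 112, Σq = 19.
Normal equations: [[179, 23]; [23, 6]]·[c₁, c₀]ᵀ = [112, 19]ᵀ.
Eliminating c₀: 6·(row 1) − 23·(row 2) gives 545·c₁ = 6·112 − 23·19 = 235, so c₁ = 47/109.
Then c₀ = (19 − 23·(47/109))/6 = 165/109.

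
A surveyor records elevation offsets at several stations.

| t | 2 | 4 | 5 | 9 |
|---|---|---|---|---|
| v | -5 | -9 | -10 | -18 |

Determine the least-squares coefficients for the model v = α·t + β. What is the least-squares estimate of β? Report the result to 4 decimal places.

With design matrix M, MᵀM = [[126, 20]; [20, 4]] and Mᵀv = [-258, -42]ᵀ.
Determinant 126·4 − 20² = 104.
α = ((-258)·4 − 20·(-42))/104 = -24/13; β = (126·(-42) − 20·(-258))/104 = -33/26.

β = -1.2692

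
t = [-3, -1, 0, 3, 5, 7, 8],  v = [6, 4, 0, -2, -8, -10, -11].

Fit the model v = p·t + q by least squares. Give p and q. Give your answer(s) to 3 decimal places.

XᵀX·[p, q]ᵀ = Xᵀv reads: 157·p + 19·q = -226;  19·p + 7·q = -21.
(Σt·t = 157, Σt = 19, Σ1 = 7, Σt·v = -226, Σv = -21.)
det = 157·7 − 19² = 738.
p = ((-226)·7 − 19·(-21))/738 = -1183/738; q = (157·(-21) − 19·(-226))/738 = 997/738.

p = -1.603, q = 1.351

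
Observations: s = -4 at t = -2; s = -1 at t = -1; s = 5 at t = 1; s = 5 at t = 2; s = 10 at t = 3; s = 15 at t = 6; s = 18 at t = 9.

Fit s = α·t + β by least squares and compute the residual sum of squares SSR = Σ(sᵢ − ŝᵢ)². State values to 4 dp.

SSR = 15.3185

With design matrix M, MᵀM = [[136, 18]; [18, 7]] and Mᵀs = [306, 48]ᵀ.
det = 136·7 − 18² = 628.
α = (306·7 − 18·48)/628 = 639/314; β = (136·48 − 18·306)/628 = 255/157.
Residuals: -244/157, -185/314, 421/314, -109/157, 713/314, 183/157, -609/314; SSR = 2405/157.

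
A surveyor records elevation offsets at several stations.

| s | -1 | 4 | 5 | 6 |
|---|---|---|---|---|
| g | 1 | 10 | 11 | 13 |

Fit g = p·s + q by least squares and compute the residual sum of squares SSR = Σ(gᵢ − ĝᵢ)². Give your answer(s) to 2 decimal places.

SSR = 0.26

Forming MᵀM = [[78, 14]; [14, 4]] and Mᵀg = [172, 35]ᵀ gives MᵀM·[p, q]ᵀ = Mᵀg.
Determinant 78·4 − 14² = 116.
p = (172·4 − 14·35)/116 = 99/58; q = (78·35 − 14·172)/116 = 161/58.
Residuals: -2/29, 23/58, -9/29, -1/58; SSR = 15/58.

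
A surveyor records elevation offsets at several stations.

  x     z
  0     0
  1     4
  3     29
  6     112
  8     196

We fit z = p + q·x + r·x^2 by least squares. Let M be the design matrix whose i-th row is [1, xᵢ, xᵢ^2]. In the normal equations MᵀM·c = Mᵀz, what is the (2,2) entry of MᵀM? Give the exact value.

Row 2 ↔ basis x, column 2 ↔ basis x, so (MᵀM)_{2,2} = Σᵢ (x)·(x) = (0)·(0) + (1)·(1) + (3)·(3) + (6)·(6) + (8)·(8) = 110.

110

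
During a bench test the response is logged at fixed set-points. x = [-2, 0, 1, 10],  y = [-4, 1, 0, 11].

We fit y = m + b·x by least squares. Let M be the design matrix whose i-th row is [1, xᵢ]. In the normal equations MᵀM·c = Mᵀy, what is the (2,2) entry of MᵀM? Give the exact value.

Row 2 ↔ basis x, column 2 ↔ basis x, so (MᵀM)_{2,2} = Σᵢ (x)·(x) = (-2)·(-2) + (0)·(0) + (1)·(1) + (10)·(10) = 105.

105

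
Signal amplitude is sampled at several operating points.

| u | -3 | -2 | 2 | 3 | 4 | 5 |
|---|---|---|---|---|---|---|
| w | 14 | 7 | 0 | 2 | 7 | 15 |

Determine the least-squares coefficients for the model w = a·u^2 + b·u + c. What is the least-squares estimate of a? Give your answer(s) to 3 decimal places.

Normal-equation sums: Σu^2·u^2 = 1075, Σu^2·u = 189, Σu^2 = 67, Σu·u = 67, Σu = 9, Σ1 = 6.
For Xᵀw: Σu^2·w = 659, Σu·w = 53, Σw = 45.
XᵀX·[a, b, c]ᵀ = Xᵀw becomes [[1075, 189, 67]; [189, 67, 9]; [67, 9, 6]]·[a, b, c]ᵀ = [659, 53, 45]ᵀ.
Inverting the 3×3 Gram matrix, [a, b, c]ᵀ = [3621/3620, -6971/3620, -707/905]ᵀ.

a = 1.000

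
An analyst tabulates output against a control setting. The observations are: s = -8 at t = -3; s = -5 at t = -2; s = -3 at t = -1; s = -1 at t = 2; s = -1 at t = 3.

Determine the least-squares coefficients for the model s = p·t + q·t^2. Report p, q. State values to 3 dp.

p = 1.165, q = -0.548

From the data, Σt·t = 27, Σt·t^2 = -1, Σt^2·t^2 = 195.
Right-hand side: Σt·s = 32, Σt^2·s = -108.
AᵀA·[p, q]ᵀ = Aᵀs becomes [[27, -1]; [-1, 195]]·[p, q]ᵀ = [32, -108]ᵀ.
Δ = 27·195 − (-1)² = 5264.
p = (32·195 − (-1)·(-108))/5264 = 219/188; q = (27·(-108) − (-1)·32)/5264 = -103/188.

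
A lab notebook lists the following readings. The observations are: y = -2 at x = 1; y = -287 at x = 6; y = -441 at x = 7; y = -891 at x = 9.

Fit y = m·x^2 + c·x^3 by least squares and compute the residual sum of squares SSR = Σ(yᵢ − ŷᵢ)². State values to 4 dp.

From the data, Σx^2·x^2 = 10259, Σx^2·x^3 = 83633, Σx^3·x^3 = 695747.
Right-hand side: Σx^2·y = -104114, Σx^3·y = -862796.
So AᵀA·[m, c]ᵀ = Aᵀy: [[10259, 83633]; [83633, 695747]]·[m, c]ᵀ = [-104114, -862796]ᵀ.
Determinant 10259·695747 − 83633² = 143189784.
m = ((-104114)·695747 − 83633·(-862796))/143189784 = -46464215/23864964; c = (10259·(-862796) − 83633·(-104114))/143189784 = -24009667/23864964.
Residuals: 3790659/3977494, 796262/1988747, -1032234/1988747, 494289/3977494; SSR = 5383183/3977494.

SSR = 1.3534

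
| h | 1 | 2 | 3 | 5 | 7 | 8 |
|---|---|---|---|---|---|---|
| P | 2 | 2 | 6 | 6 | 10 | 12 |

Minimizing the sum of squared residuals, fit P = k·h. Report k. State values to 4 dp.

k = 1.4474

Compute the Gram sums: Σh·h = 152.
And Σh·P = 220.
So AᵀA·[k]ᵀ = AᵀP: [[152]]·[k]ᵀ = [220]ᵀ.
Hence k = 220 / 152 ≈ 1.44737.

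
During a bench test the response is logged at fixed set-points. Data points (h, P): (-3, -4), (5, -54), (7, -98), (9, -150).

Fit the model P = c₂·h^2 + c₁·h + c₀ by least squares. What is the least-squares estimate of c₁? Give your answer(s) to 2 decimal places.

c₁ = -3.42

Entries of AᵀA: Σh^2·h^2 = 9668, Σh^2·h = 1170, Σh^2 = 164, Σh·h = 164, Σh = 18, Σ1 = 4.
And Σh^2·P = -18338, Σh·P = -2294, ΣP = -306.
Inverting the 3×3 Gram matrix, [c₂, c₁, c₀]ᵀ = [-5287/3608, -1543/451, -3697/3608]ᵀ.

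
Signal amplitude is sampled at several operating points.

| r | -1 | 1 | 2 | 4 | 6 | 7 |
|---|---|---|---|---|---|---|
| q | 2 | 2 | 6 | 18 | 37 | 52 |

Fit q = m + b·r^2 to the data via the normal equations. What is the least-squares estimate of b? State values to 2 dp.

b = 1.02

Sums needed: Σ1 = 6, Σr^2 = 107, Σr^2·r^2 = 3971.
Moment sums: Σq = 117, Σr^2·q = 4196.
MᵀM·[m, b]ᵀ = Mᵀq becomes [[6, 107]; [107, 3971]]·[m, b]ᵀ = [117, 4196]ᵀ.
Δ = 6·3971 − 107² = 12377.
m = (117·3971 − 107·4196)/12377 = 15635/12377; b = (6·4196 − 107·117)/12377 = 12657/12377.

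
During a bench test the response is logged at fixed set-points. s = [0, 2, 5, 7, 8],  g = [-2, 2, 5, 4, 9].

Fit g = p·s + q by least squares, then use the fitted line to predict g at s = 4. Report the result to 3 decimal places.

With design matrix A, AᵀA = [[142, 22]; [22, 5]] and Aᵀg = [129, 18]ᵀ.
Δ = 142·5 − 22² = 226.
p = (129·5 − 22·18)/226 = 249/226; q = (142·18 − 22·129)/226 = -141/113.
At s = 4: ĝ = (249/226)·(4) + (-141/113)·(1) = 357/113.

ĝ = 3.159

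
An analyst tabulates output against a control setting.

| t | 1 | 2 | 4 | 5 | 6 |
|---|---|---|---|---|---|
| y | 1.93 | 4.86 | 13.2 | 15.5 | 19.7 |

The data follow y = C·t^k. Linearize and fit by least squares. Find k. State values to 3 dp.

Let Y = ln y. Fitting Y = k·ln t + ln C by least squares:
XᵀX = [[8.2030, 5.4806]; [5.4806, 5]], rhs = [14.4246, 10.5402]ᵀ  (here Σln t = 5.4806, Σ(ln t)² = 8.2030, Σln y = 10.5402, Σln t·ln y = 14.4246).
Slope k = (n·Σln t·ln y − Σln t·Σln y)/(n·Σ(ln t)² − (Σln t)²) = (5·14.4246 − 5.4806·10.5402)/10.9774 = 1.30776; ln C = (Σln y − k·Σln t)/n = 0.67458.

k = 1.308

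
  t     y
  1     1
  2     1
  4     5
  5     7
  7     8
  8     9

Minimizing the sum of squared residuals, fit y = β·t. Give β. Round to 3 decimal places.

Setting ∂/∂β … = 0 gives: 159·β = 186.
(Σt·t = 159, Σt·y = 186.)
β = 186/159 = 1.16981.

β = 1.170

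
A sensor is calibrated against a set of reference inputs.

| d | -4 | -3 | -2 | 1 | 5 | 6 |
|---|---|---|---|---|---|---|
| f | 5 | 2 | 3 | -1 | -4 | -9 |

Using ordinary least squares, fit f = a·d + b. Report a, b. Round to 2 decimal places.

a = -1.17, b = -0.08

Compute the Gram sums: Σd·d = 91, Σd = 3, Σ1 = 6.
For Mᵀf: Σd·f = -107, Σf = -4.
Normal equations: [[91, 3]; [3, 6]]·[a, b]ᵀ = [-107, -4]ᵀ.
Eliminating b: 6·(row 1) − 3·(row 2) gives 537·a = 6·(-107) − 3·(-4) = -630, so a = -210/179.
Then b = ((-4) − 3·(-210/179))/6 = -43/537.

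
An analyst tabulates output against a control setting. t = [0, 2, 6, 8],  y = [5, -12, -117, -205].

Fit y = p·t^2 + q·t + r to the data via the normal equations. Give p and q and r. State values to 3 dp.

p = -2.958, q = -2.583, r = 5.000

Setting ∂/∂p … = 0 gives: 5408·p + 736·q + 104·r = -17380;  736·p + 104·q + 16·r = -2366;  104·p + 16·q + 4·r = -329.
(Σt^2·t^2 = 5408, Σt^2·t = 736, Σt^2 = 104, Σt·t = 104, Σt = 16, Σ1 = 4, Σt^2·y = -17380, Σt·y = -2366, Σy = -329.)
Solving the 3×3 system (Gaussian elimination) gives p = -71/24, q = -31/12, r = 5.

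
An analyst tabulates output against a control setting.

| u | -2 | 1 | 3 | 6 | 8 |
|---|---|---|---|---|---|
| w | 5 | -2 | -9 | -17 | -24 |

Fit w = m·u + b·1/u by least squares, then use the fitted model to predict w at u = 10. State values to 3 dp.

Entries of XᵀX: Σu·u = 114, Σu·1/u = 5, Σ1/u·1/u = 809/576.
Right-hand side: Σu·w = -333, Σ1/u·w = -40/3.
det = 114·(809/576) − 5² = 12971/96.
m = ((-333)·(809/576) − 5·(-40/3))/(12971/96) = -76999/25942; b = (114·(-40/3) − 5·(-333))/(12971/96) = 13920/12971.
At u = 10: ŵ = (-76999/25942)·(10) + (13920/12971)·(1/10) = -383603/12971.

ŵ = -29.574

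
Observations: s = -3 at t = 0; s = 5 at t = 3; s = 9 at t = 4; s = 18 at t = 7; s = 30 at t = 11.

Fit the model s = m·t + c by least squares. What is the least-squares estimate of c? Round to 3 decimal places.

c = -3.343

Entries of XᵀX: Σt·t = 195, Σt = 25, Σ1 = 5.
Moment sums: Σt·s = 507, Σs = 59.
Determinant 195·5 − 25² = 350.
m = (507·5 − 25·59)/350 = 106/35; c = (195·59 − 25·507)/350 = -117/35.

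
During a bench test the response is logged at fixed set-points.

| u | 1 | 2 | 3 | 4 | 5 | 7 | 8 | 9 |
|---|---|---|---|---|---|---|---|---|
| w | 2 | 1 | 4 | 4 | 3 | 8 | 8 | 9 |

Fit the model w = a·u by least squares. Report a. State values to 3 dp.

a = 0.996

MᵀM·[a]ᵀ = Mᵀw reads: 249·a = 248.
(Σu·u = 249, Σu·w = 248.)
a = 248/249 = 0.995984.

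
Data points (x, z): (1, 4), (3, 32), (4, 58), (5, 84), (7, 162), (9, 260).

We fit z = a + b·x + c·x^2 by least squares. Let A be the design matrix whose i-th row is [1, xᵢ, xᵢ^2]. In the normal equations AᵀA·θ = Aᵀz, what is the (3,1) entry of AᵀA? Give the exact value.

Row 3 ↔ basis x^2, column 1 ↔ basis 1, so (AᵀA)_{3,1} = Σᵢ x^2 = (1)·(1) + (9)·(1) + (16)·(1) + (25)·(1) + (49)·(1) + (81)·(1) = 181.

181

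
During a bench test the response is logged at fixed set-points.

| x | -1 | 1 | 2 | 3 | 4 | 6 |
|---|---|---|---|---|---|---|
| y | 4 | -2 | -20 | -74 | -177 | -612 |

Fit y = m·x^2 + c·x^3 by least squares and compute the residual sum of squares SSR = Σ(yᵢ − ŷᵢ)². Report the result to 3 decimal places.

SSR = 1.449

From the data, Σx^2·x^2 = 1651, Σx^2·x^3 = 9075, Σx^3·x^3 = 51547.
Moment sums: Σx^2·y = -25608, Σx^3·y = -145684.
Normal equations: [[1651, 9075]; [9075, 51547]]·[m, c]ᵀ = [-25608, -145684]ᵀ.
Δ = 1651·51547 − 9075² = 2748472.
m = ((-25608)·51547 − 9075·(-145684))/2748472 = 516681/687118; c = (1651·(-145684) − 9075·(-25608))/2748472 = -2032921/687118.
Residuals: 99435/343559, 71002/343559, 227142/343559, -303997/343559, 110081/343559, -2898/343559; SSR = 497913/343559.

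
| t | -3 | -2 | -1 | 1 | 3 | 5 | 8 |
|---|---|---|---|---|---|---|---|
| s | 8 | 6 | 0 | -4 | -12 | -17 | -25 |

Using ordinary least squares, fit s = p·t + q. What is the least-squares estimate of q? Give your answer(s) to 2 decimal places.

q = -1.49

From the data, Σt·t = 113, Σt = 11, Σ1 = 7.
Right-hand side: Σt·s = -361, Σs = -44.
MᵀM·[p, q]ᵀ = Mᵀs becomes [[113, 11]; [11, 7]]·[p, q]ᵀ = [-361, -44]ᵀ.
Δ = 113·7 − 11² = 670.
p = ((-361)·7 − 11·(-44))/670 = -2043/670; q = (113·(-44) − 11·(-361))/670 = -1001/670.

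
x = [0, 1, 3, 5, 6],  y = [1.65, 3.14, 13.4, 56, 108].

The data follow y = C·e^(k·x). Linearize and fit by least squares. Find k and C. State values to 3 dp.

k = 0.704, C = 1.612

With ln yᵢ as the transformed response and xᵢ as the regressor:
Sums: Σx = 15.0000, Σ(x)² = 71.0000, Σln y = 12.9477, Σx·ln y = 57.1495.
Normal system: [[71.0000, 15.0000]; [15.0000, 5]]·[k, ln C]ᵀ = [57.1495, 12.9477]ᵀ.
Solving (det = 130.0000): k = 0.70409, ln C = 0.47728, so C = exp(0.47728) = 1.61168.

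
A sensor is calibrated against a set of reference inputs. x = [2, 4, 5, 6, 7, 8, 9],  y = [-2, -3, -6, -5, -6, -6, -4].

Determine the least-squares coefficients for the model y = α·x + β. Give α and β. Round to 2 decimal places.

Entries of AᵀA: Σx·x = 275, Σx = 41, Σ1 = 7.
And Σx·y = -202, Σy = -32.
AᵀA·[α, β]ᵀ = Aᵀy becomes [[275, 41]; [41, 7]]·[α, β]ᵀ = [-202, -32]ᵀ.
Eliminating β: 7·(row 1) − 41·(row 2) gives 244·α = 7·(-202) − 41·(-32) = -102, so α = -51/122.
Then β = ((-32) − 41·(-51/122))/7 = -259/122.

α = -0.42, β = -2.12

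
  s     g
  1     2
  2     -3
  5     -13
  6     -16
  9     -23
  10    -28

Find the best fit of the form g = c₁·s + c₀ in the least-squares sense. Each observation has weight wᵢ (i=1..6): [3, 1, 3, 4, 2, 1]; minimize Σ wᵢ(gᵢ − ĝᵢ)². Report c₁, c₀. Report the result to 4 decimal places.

c₁ = -3.2124, c₀ = 4.0922

The normal system XᵀWX·[c₁, c₀]ᵀ = XᵀWg is [[488, 72]; [72, 14]]·[c₁, c₀]ᵀ = [-1273, -174]ᵀ.
Eliminating c₀: 14·(row 1) − 72·(row 2) gives 1648·c₁ = 14·(-1273) − 72·(-174) = -5294, so c₁ = -2647/824.
Then c₀ = ((-174) − 72·(-2647/824))/14 = 843/206.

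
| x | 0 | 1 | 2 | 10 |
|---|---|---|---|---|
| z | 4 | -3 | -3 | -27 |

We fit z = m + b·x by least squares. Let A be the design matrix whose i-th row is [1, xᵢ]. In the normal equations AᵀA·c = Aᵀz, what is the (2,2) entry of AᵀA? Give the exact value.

Row 2 ↔ basis x, column 2 ↔ basis x, so (AᵀA)_{2,2} = Σᵢ (x)·(x) = (0)·(0) + (1)·(1) + (2)·(2) + (10)·(10) = 105.

105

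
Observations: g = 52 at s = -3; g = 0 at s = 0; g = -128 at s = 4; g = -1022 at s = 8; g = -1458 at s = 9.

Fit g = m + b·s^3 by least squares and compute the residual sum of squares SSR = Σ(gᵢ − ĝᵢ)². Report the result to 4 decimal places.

The normal system AᵀA·[m, b]ᵀ = Aᵀg is [[5, 1278]; [1278, 798410]]·[m, b]ᵀ = [-2556, -1595742]ᵀ.
Determinant 5·798410 − 1278² = 2358766.
m = ((-2556)·798410 − 1278·(-1595742))/2358766 = -688842/1179383; b = (5·(-1595742) − 1278·(-2556))/2358766 = -2356071/1179383.
Residuals: -1597159/1179383, 688842/1179383, 516362/1179383, 1667768/1179383, -1275813/1179383; SSR = 6529854/1179383.

SSR = 5.5367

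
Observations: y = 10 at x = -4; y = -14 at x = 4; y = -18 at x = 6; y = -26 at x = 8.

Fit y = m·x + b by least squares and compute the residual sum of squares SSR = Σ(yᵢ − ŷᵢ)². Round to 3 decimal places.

Entries of AᵀA: Σx·x = 132, Σx = 14, Σ1 = 4.
Right-hand side: Σx·y = -412, Σy = -48.
Normal equations: [[132, 14]; [14, 4]]·[m, b]ᵀ = [-412, -48]ᵀ.
Δ = 132·4 − 14² = 332.
m = ((-412)·4 − 14·(-48))/332 = -244/83; b = (132·(-48) − 14·(-412))/332 = -142/83.
Residuals: -4/83, -44/83, 112/83, -64/83; SSR = 224/83.

SSR = 2.699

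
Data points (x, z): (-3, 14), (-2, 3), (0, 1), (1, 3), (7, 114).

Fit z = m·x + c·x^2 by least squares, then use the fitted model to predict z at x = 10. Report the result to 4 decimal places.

ẑ = 224.8925

Entries of MᵀM: Σx·x = 63, Σx·x^2 = 309, Σx^2·x^2 = 2499.
Moment sums: Σx·z = 753, Σx^2·z = 5727.
So MᵀM·[m, c]ᵀ = Mᵀz: [[63, 309]; [309, 2499]]·[m, c]ᵀ = [753, 5727]ᵀ.
Determinant 63·2499 − 309² = 61956.
m = (753·2499 − 309·5727)/61956 = 3114/1721; c = (63·5727 − 309·753)/61956 = 3559/1721.
At x = 10: ẑ = (3114/1721)·(10) + (3559/1721)·(100) = 387040/1721.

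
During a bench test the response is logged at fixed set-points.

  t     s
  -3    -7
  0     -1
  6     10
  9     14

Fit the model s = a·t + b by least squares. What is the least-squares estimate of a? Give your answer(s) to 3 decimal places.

Setting ∂/∂a … = 0 gives: 126·a + 12·b = 207;  12·a + 4·b = 16.
(Σt·t = 126, Σt = 12, Σ1 = 4, Σt·s = 207, Σs = 16.)
Eliminating b: 4·(row 1) − 12·(row 2) gives 360·a = 4·207 − 12·16 = 636, so a = 53/30.
Then b = (16 − 12·(53/30))/4 = -13/10.

a = 1.767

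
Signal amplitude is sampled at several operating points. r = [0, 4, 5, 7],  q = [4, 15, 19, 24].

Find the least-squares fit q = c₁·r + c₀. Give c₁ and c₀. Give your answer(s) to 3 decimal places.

c₁ = 2.885, c₀ = 3.962

Entries of MᵀM: Σr·r = 90, Σr = 16, Σ1 = 4.
Right-hand side: Σr·q = 323, Σq = 62.
Eliminating c₀: 4·(row 1) − 16·(row 2) gives 104·c₁ = 4·323 − 16·62 = 300, so c₁ = 75/26.
Then c₀ = (62 − 16·(75/26))/4 = 103/26.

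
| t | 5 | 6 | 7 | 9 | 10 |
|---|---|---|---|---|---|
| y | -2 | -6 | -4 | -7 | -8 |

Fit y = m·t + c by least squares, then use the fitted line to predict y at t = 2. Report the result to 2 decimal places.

ŷ = 0.00

XᵀX·[m, c]ᵀ = Xᵀy reads: 291·m + 37·c = -217;  37·m + 5·c = -27.
Determinant 291·5 − 37² = 86.
m = ((-217)·5 − 37·(-27))/86 = -1; c = (291·(-27) − 37·(-217))/86 = 2.
At t = 2: ŷ = (-1)·(2) + (2)·(1) = 0.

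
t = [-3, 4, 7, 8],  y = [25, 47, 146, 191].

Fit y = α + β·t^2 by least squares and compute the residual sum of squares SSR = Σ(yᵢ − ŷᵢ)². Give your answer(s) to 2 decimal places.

SSR = 0.44

The normal system MᵀM·[α, β]ᵀ = Mᵀy is [[4, 138]; [138, 6834]]·[α, β]ᵀ = [409, 20355]ᵀ.
Determinant 4·6834 − 138² = 8292.
α = (409·6834 − 138·20355)/8292 = -1157/691; β = (4·20355 − 138·409)/8292 = 4163/1382.
Residuals: -603/1382, 330/691, 99/1382, -78/691; SSR = 603/1382.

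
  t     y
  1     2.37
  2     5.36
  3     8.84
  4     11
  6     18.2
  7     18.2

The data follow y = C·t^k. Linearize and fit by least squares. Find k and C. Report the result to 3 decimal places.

With ln yᵢ as the transformed response and ln tᵢ as the regressor:
Σln t = 6.9157, Σ(ln t)² = 10.6062, Σln y = 12.9219, Σln t·ln y = 17.7267.
Normal system: [[10.6062, 6.9157]; [6.9157, 6]]·[k, ln C]ᵀ = [17.7267, 12.9219]ᵀ.
Δ = 10.6062·6 − (6.9157)² = 15.8099; k = (17.7267·6 − 6.9157·12.9219)/15.8099 = 1.07503, ln C = (10.6062·12.9219 − 6.9157·17.7267)/15.8099 = 0.91454, so C = exp(0.91454) = 2.49564.

k = 1.075, C = 2.496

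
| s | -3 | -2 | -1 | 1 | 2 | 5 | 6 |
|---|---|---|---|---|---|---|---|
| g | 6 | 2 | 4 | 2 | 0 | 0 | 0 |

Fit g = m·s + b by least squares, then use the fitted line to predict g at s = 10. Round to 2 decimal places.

From the data, Σs·s = 80, Σs = 8, Σ1 = 7.
For Aᵀg: Σs·g = -24, Σg = 14.
det = 80·7 − 8² = 496.
m = ((-24)·7 − 8·14)/496 = -35/62; b = (80·14 − 8·(-24))/496 = 82/31.
At s = 10: ĝ = (-35/62)·(10) + (82/31)·(1) = -3.

ĝ = -3.00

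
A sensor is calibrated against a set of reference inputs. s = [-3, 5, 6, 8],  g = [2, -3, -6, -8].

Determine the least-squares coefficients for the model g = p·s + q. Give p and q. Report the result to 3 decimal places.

p = -0.871, q = -0.264

Entries of AᵀA: Σs·s = 134, Σs = 16, Σ1 = 4.
Right-hand side: Σs·g = -121, Σg = -15.
So AᵀA·[p, q]ᵀ = Aᵀg: [[134, 16]; [16, 4]]·[p, q]ᵀ = [-121, -15]ᵀ.
Determinant 134·4 − 16² = 280.
p = ((-121)·4 − 16·(-15))/280 = -61/70; q = (134·(-15) − 16·(-121))/280 = -37/140.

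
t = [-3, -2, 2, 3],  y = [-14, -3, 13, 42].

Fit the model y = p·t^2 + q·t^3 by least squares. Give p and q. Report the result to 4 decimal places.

Entries of XᵀX: Σt^2·t^2 = 194, Σt^2·t^3 = 0, Σt^3·t^3 = 1586.
For Xᵀy: Σt^2·y = 292, Σt^3·y = 1640.
XᵀX·[p, q]ᵀ = Xᵀy becomes [[194, 0]; [0, 1586]]·[p, q]ᵀ = [292, 1640]ᵀ.
det = 194·1586 − 0² = 307684.
p = (292·1586 − 0·1640)/307684 = 146/97; q = (194·1640 − 0·292)/307684 = 820/793.

p = 1.5052, q = 1.0340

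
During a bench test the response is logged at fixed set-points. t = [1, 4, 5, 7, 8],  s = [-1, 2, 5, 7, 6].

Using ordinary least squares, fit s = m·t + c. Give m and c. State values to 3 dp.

m = 1.133, c = -1.867

With design matrix A, AᵀA = [[155, 25]; [25, 5]] and Aᵀs = [129, 19]ᵀ.
Eliminating c: 5·(row 1) − 25·(row 2) gives 150·m = 5·129 − 25·19 = 170, so m = 17/15.
Then c = (19 − 25·(17/15))/5 = -28/15.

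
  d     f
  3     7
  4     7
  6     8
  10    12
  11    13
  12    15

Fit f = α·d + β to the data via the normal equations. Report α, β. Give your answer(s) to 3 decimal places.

α = 0.882, β = 3.573

From the data, Σd·d = 426, Σd = 46, Σ1 = 6.
Right-hand side: Σd·f = 540, Σf = 62.
Δ = 426·6 − 46² = 440.
α = (540·6 − 46·62)/440 = 97/110; β = (426·62 − 46·540)/440 = 393/110.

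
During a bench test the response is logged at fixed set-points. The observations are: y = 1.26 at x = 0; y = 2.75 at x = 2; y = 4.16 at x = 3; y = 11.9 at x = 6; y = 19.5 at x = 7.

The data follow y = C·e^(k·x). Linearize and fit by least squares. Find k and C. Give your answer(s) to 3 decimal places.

k = 0.384, C = 1.274

Let Y = ln y. Fitting Y = k·x + ln C by least squares:
Over the data: Σx = 18.0000, Σ(x)² = 98.0000, Σln y = 8.1152, Σx·ln y = 41.9519.
Normal system: [[98.0000, 18.0000]; [18.0000, 5]]·[k, ln C]ᵀ = [41.9519, 8.1152]ᵀ.
Slope k = (n·Σx·ln y − Σx·Σln y)/(n·Σ(x)² − (Σx)²) = (5·41.9519 − 18.0000·8.1152)/166.0000 = 0.38365; ln C = (Σln y − k·Σx)/n = 0.24189, so C = exp(0.24189) = 1.27366.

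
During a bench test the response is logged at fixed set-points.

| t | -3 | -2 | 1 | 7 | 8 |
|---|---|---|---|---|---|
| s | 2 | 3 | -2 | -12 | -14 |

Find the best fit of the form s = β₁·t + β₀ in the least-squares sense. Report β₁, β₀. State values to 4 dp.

β₁ = -1.5506, β₀ = -1.1887

Sums needed: Σt·t = 127, Σt = 11, Σ1 = 5.
And Σt·s = -210, Σs = -23.
Determinant 127·5 − 11² = 514.
β₁ = ((-210)·5 − 11·(-23))/514 = -797/514; β₀ = (127·(-23) − 11·(-210))/514 = -611/514.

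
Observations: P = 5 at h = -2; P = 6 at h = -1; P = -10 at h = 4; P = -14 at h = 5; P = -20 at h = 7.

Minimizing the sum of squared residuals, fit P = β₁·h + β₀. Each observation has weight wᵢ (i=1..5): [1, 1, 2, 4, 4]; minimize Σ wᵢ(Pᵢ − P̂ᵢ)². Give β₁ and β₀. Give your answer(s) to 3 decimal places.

Forming AᵀWA = [[333, 53]; [53, 12]] and AᵀWP = [-936, -145]ᵀ gives AᵀWA·[β₁, β₀]ᵀ = AᵀWP.
Δ = 333·12 − 53² = 1187.
β₁ = ((-936)·12 − 53·(-145))/1187 = -3547/1187; β₀ = (333·(-145) − 53·(-936))/1187 = 1323/1187.

β₁ = -2.988, β₀ = 1.115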